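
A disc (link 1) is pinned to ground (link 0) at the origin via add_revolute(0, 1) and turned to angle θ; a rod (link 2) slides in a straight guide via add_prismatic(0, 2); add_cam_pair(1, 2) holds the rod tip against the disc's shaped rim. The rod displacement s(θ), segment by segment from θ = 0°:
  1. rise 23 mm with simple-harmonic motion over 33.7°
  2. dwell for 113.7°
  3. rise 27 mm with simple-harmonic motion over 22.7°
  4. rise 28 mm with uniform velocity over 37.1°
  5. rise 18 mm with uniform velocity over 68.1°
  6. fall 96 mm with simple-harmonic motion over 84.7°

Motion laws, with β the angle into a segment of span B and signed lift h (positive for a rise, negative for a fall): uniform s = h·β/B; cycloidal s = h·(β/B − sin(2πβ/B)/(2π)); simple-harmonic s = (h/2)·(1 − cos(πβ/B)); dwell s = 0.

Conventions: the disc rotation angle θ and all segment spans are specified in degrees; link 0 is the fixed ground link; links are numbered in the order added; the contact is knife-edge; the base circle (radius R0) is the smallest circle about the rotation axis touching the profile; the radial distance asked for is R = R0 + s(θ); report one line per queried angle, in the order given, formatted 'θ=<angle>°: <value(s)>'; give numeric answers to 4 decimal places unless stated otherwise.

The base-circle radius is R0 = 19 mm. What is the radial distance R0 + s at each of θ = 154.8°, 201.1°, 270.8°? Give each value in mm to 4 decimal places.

segment 1 (0° to 33.7°, simple-harmonic, h = 23) is passed completely: s = 0.0000 + (23) = 23.0000
segment 2 (33.7° to 147.4°, dwell): s unchanged at 23.0000
θ = 154.8° falls in segment 3 (147.4° to 170.1°, simple-harmonic, h = 27): β = 154.8 − 147.4 = 7.4°, B = 22.7°; Δs = 27/2·(1 − cos(π·0.3260)) = 6.4821; s = 23.0000 + 6.4821 = 29.4821
segment 3 (147.4° to 170.1°, simple-harmonic, h = 27) is passed completely: s = 23.0000 + (27) = 50.0000
θ = 201.1° falls in segment 4 (170.1° to 207.2°, uniform, h = 28): β = 201.1 − 170.1 = 31°, B = 37.1°; Δs = 28·31/37.1 = 23.3962; s = 50.0000 + 23.3962 = 73.3962
segment 4 (170.1° to 207.2°, uniform, h = 28) is passed completely: s = 50.0000 + (28) = 78.0000
θ = 270.8° falls in segment 5 (207.2° to 275.3°, uniform, h = 18): β = 270.8 − 207.2 = 63.6°, B = 68.1°; Δs = 18·63.6/68.1 = 16.8106; s = 78.0000 + 16.8106 = 94.8106
θ=154.8°: R = R0 + s = 19 + 29.4821 = 48.4821
θ=201.1°: R = R0 + s = 19 + 73.3962 = 92.3962
θ=270.8°: R = R0 + s = 19 + 94.8106 = 113.8106

θ=154.8°: 48.4821
θ=201.1°: 92.3962
θ=270.8°: 113.8106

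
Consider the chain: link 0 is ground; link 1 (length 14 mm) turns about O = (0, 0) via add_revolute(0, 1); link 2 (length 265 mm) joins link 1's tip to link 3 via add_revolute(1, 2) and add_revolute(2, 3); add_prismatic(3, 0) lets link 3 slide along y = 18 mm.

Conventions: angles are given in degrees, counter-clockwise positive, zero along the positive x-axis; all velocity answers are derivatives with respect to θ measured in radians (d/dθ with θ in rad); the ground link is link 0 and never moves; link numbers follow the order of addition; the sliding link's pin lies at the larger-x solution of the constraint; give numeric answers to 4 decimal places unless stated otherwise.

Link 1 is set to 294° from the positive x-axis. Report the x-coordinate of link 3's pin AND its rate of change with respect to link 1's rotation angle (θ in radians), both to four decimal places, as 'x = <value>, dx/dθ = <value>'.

geometry: r = 14 mm, L = 265 mm, e = 18 mm
crank pin P = (r cos θ, r sin θ) = (5.694313, -12.789636)
h = r sin θ − e = -12.789636 − 18 = -30.789636
x = r cos θ + √(L² − h²) = 5.694313 + 263.205240 = 268.899553
dx/dθ = −r sin θ − h·r cos θ/√(L² − h²) (θ in radians; h = -30.789636) = 13.455755

x = 268.8996, dx/dθ = 13.4558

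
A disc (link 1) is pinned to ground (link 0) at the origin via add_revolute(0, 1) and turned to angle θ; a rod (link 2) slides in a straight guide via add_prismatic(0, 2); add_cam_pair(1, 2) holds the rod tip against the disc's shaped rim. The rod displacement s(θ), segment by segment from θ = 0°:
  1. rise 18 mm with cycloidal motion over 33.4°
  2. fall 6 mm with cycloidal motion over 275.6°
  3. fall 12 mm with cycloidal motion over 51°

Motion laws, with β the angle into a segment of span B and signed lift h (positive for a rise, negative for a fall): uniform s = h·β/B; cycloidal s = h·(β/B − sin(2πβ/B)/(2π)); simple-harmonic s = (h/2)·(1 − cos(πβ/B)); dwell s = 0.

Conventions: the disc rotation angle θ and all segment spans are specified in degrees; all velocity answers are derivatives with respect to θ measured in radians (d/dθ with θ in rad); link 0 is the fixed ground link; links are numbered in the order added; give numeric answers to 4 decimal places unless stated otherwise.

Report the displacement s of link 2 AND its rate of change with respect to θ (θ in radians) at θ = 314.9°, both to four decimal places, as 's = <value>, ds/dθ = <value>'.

segment 1 (0° to 33.4°, cycloidal, h = 18) is passed completely: s = 0.0000 + (18) = 18.0000
segment 2 (33.4° to 309°, cycloidal, h = -6) is passed completely: s = 18.0000 + (-6) = 12.0000
θ = 314.9° falls in segment 3 (309° to 360°, cycloidal, h = -12): β = 314.9 − 309 = 5.9°, B = 51°; Δs = -12·(0.1157 − sin(2π·0.1157)/(2π)) = -0.1191; s = 12.0000 − 0.1191 = 11.8809
velocity in seg [309°–360°] (cycloidal), θ in radians: β = 5.9° = 0.1030 rad, B = 51° = 0.8901 rad; ds/dθ = (h/B)(1 − cos(2πβ/B)) = ((-12)/0.8901)(1 − cos(2π·0.1157)) = -3.407380 mm/rad

s = 11.8809, ds/dθ = -3.4074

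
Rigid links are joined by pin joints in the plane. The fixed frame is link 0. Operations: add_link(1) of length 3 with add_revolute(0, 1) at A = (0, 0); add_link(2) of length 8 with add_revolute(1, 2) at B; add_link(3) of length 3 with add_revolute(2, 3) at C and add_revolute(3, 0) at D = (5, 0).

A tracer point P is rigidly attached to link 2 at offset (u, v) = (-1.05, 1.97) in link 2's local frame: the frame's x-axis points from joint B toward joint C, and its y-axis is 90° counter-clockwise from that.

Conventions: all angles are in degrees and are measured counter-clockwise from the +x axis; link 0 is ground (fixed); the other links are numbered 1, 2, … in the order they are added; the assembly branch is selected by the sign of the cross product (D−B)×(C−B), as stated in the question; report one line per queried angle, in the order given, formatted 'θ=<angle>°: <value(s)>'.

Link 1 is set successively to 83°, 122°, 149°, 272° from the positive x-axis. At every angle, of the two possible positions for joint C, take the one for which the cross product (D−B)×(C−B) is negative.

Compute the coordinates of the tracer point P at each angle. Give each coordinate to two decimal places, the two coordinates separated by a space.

A=(0,0), D=(5.00,0)
θ=83°: B = A + 3.00·(cos83°, sin83°) = (0.3656, 2.9776)
θ=83°: |BD| = 5.5085
θ=83°: circle(B,8.00) ∩ circle(D,3.00): a=7.7465, h=1.9978
θ=83°:   candidates: C₊=(7.9628,0.4711) cross=11.005; C₋=(5.8029,-2.8906) cross=-11.005
θ=83°:   branch - wants cross < 0 → take C=(5.8029,-2.8906) (cross=-11.005)
θ=83°: ex = (C−B)/|BC| = (0.6797,-0.7335); ey = (0.7335,0.6797)
θ=83°: P = B + -1.05·ex + 1.97·ey = (1.0970,5.0868)
θ=122°: B = A + 3.00·(cos122°, sin122°) = (-1.5898, 2.5441)
θ=122°: |BD| = 7.0638
θ=122°: circle(B,8.00) ∩ circle(D,3.00): a=7.4250, h=2.9782
θ=122°:   candidates: C₊=(6.4096,2.6482) cross=21.037; C₋=(4.2643,-2.9084) cross=-21.037
θ=122°:   branch - wants cross < 0 → take C=(4.2643,-2.9084) (cross=-21.037)
θ=122°: ex = (C−B)/|BC| = (0.7318,-0.6816); ey = (0.6816,0.7318)
θ=122°: P = B + -1.05·ex + 1.97·ey = (-1.0154,4.7013)
θ=149°: B = A + 3.00·(cos149°, sin149°) = (-2.5715, 1.5451)
θ=149°: |BD| = 7.7275
θ=149°: circle(B,8.00) ∩ circle(D,3.00): a=7.4225, h=2.9844
θ=149°:   candidates: C₊=(5.2978,2.9852) cross=23.062; C₋=(4.1043,-2.8632) cross=-23.062
θ=149°:   branch - wants cross < 0 → take C=(4.1043,-2.8632) (cross=-23.062)
θ=149°: ex = (C−B)/|BC| = (0.8345,-0.5510); ey = (0.5510,0.8345)
θ=149°: P = B + -1.05·ex + 1.97·ey = (-2.3622,3.7676)
θ=272°: B = A + 3.00·(cos272°, sin272°) = (0.1047, -2.9982)
θ=272°: |BD| = 5.7405
θ=272°: circle(B,8.00) ∩ circle(D,3.00): a=7.6608, h=2.3049
θ=272°:   candidates: C₊=(5.4338,2.9685) cross=13.231; C₋=(7.8414,-0.9626) cross=-13.231
θ=272°:   branch - wants cross < 0 → take C=(7.8414,-0.9626) (cross=-13.231)
θ=272°: ex = (C−B)/|BC| = (0.9671,0.2545); ey = (-0.2545,0.9671)
θ=272°: P = B + -1.05·ex + 1.97·ey = (-1.4120,-1.3602)

θ=83°: 1.10 5.09
θ=122°: -1.02 4.70
θ=149°: -2.36 3.77
θ=272°: -1.41 -1.36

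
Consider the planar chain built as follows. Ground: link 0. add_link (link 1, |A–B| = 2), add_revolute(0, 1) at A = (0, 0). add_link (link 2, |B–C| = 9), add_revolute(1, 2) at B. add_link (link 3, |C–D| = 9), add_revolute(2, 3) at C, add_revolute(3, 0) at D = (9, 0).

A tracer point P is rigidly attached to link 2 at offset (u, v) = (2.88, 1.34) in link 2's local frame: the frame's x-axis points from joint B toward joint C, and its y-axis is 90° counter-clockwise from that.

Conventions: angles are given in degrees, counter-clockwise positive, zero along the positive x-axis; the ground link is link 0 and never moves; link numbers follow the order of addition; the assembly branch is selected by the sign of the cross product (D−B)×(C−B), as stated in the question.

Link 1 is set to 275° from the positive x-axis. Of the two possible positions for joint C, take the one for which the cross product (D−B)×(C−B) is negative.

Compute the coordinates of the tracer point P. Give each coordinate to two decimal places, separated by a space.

A=(0,0), D=(9.00,0)
B = A + 2.00·(cos275°, sin275°) = (0.1743, -1.9924)
|BD| = 9.0478
circle(B,9.00) ∩ circle(D,9.00): a=4.5239, h=7.7804
  candidates: C₊=(2.8739,6.5932) cross=70.395; C₋=(6.3005,-8.5856) cross=-70.395
  branch - wants cross < 0 → take C=(6.3005,-8.5856) (cross=-70.395)
ex = (C−B)/|BC| = (0.6807,-0.7326); ey = (0.7326,0.6807)
P = B + 2.88·ex + 1.34·ey = (3.1163,-3.1901)

3.12 -3.19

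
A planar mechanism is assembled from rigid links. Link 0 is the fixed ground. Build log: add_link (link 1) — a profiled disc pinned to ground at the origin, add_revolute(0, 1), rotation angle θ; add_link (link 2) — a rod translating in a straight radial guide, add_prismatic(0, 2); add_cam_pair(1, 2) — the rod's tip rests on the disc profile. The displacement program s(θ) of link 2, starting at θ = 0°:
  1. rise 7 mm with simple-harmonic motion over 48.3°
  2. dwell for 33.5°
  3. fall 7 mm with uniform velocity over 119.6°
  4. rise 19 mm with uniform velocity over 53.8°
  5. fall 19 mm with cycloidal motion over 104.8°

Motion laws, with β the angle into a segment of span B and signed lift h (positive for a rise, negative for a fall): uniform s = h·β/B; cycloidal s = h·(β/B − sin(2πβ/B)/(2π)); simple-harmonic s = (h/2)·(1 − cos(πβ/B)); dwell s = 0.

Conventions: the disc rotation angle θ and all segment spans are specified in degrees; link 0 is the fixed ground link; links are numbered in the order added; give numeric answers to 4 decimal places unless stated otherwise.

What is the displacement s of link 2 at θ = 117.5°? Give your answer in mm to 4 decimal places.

seg 1 [0°–48.3°] simple-harmonic, h=7: full span → s += 7 → s = 7.0000
seg 2 [48.3°–81.8°] dwell: s stays 7.0000
seg 3 [81.8°–201.4°] uniform, h=-7: θ=117.5° here. β=35.7, B=119.6. -7·35.7/119.6 = -2.0895 → s = 4.9105

4.9105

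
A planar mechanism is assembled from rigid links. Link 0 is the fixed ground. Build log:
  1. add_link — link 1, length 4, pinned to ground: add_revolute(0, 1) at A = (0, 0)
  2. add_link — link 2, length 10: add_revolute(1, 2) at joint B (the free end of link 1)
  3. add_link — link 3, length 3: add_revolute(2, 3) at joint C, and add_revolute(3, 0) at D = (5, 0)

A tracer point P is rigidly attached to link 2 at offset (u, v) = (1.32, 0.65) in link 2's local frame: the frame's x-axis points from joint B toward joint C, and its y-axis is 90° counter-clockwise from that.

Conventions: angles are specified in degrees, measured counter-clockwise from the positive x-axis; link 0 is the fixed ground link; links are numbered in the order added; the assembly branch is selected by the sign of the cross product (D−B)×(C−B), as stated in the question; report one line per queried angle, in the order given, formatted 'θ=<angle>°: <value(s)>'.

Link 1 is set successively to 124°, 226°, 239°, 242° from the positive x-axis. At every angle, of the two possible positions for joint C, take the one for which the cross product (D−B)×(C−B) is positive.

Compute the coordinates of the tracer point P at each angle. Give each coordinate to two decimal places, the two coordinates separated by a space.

A=(0,0), D=(5.00,0)
θ=124°: B = A + 4.00·(cos124°, sin124°) = (-2.2368, 3.3162)
θ=124°: |BD| = 7.9604
θ=124°: circle(B,10.00) ∩ circle(D,3.00): a=9.6960, h=2.4470
θ=124°:   candidates: C₊=(7.5972,1.5015) cross=19.479; C₋=(5.5585,-2.9476) cross=-19.479
θ=124°:   branch + wants cross > 0 → take C=(7.5972,1.5015) (cross=19.479)
θ=124°: ex = (C−B)/|BC| = (0.9834,-0.1815); ey = (0.1815,0.9834)
θ=124°: P = B + 1.32·ex + 0.65·ey = (-0.8207,3.7158)
θ=226°: B = A + 4.00·(cos226°, sin226°) = (-2.7786, -2.8774)
θ=226°: |BD| = 8.2938
θ=226°: circle(B,10.00) ∩ circle(D,3.00): a=9.6329, h=2.6845
θ=226°:   candidates: C₊=(5.3247,2.9824) cross=22.265; C₋=(7.1873,-2.0532) cross=-22.265
θ=226°:   branch + wants cross > 0 → take C=(5.3247,2.9824) (cross=22.265)
θ=226°: ex = (C−B)/|BC| = (0.8103,0.5860); ey = (-0.5860,0.8103)
θ=226°: P = B + 1.32·ex + 0.65·ey = (-2.0899,-1.5772)
θ=239°: B = A + 4.00·(cos239°, sin239°) = (-2.0602, -3.4287)
θ=239°: |BD| = 7.8487
θ=239°: circle(B,10.00) ∩ circle(D,3.00): a=9.7215, h=2.3436
θ=239°:   candidates: C₊=(5.6609,2.9263) cross=18.394; C₋=(7.7085,-1.2900) cross=-18.394
θ=239°:   branch + wants cross > 0 → take C=(5.6609,2.9263) (cross=18.394)
θ=239°: ex = (C−B)/|BC| = (0.7721,0.6355); ey = (-0.6355,0.7721)
θ=239°: P = B + 1.32·ex + 0.65·ey = (-1.4540,-2.0879)
θ=242°: B = A + 4.00·(cos242°, sin242°) = (-1.8779, -3.5318)
θ=242°: |BD| = 7.7317
θ=242°: circle(B,10.00) ∩ circle(D,3.00): a=9.7507, h=2.2189
θ=242°:   candidates: C₊=(5.7825,2.8962) cross=17.156; C₋=(7.8097,-1.0516) cross=-17.156
θ=242°:   branch + wants cross > 0 → take C=(5.7825,2.8962) (cross=17.156)
θ=242°: ex = (C−B)/|BC| = (0.7660,0.6428); ey = (-0.6428,0.7660)
θ=242°: P = B + 1.32·ex + 0.65·ey = (-1.2845,-2.1854)

θ=124°: -0.82 3.72
θ=226°: -2.09 -1.58
θ=239°: -1.45 -2.09
θ=242°: -1.28 -2.19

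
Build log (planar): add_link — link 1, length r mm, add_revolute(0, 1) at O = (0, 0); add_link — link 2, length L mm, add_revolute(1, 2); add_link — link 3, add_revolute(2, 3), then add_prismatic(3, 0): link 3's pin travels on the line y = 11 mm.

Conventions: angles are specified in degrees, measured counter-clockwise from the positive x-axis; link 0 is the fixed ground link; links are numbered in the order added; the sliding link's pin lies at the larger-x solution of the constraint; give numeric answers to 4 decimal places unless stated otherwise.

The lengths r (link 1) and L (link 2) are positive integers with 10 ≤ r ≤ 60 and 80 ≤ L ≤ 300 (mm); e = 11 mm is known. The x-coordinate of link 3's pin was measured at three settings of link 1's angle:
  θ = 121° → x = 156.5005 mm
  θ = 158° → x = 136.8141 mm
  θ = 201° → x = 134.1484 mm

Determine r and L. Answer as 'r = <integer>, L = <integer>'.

constraint per measurement: (x − r cos θ)² + (r sin θ − e)² = L²
subtracting the θ₁ and θ₂ equations cancels the r² and L² terms:
r = (x₁² − x₂²) / (2[(x₁cos θ₁ + e sin θ₁) − (x₂cos θ₂ + e sin θ₂)]) = 56.0001 → r = 56
L² = (x₁ − r cos θ₁)² + (r sin θ₁ − e)² = 35720.9926 → L = 189.0000 → L = 189
check at θ₃=201°: x = 134.1484 (printed 134.1484) ✓

r = 56, L = 189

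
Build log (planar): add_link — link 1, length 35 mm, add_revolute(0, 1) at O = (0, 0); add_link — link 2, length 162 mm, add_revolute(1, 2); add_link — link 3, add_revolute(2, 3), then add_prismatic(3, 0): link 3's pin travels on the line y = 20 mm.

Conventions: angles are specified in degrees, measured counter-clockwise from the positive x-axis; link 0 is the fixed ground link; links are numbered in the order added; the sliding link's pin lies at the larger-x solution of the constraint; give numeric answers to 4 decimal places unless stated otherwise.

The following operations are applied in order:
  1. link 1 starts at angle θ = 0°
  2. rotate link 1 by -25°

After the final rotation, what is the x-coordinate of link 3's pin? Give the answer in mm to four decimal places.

geometry: r = 35 mm, L = 162 mm, e = 20 mm; θ starts at 0°
rotate link 1 by -25°: θ ← 0° -25° = -25°
crank pin P = (r cos θ, r sin θ) = (31.720773, -14.791639)
h = r sin θ − e = -14.791639 − 20 = -34.791639
x = r cos θ + √(L² − h²) = 31.720773 + 158.219916 = 189.940689

189.9407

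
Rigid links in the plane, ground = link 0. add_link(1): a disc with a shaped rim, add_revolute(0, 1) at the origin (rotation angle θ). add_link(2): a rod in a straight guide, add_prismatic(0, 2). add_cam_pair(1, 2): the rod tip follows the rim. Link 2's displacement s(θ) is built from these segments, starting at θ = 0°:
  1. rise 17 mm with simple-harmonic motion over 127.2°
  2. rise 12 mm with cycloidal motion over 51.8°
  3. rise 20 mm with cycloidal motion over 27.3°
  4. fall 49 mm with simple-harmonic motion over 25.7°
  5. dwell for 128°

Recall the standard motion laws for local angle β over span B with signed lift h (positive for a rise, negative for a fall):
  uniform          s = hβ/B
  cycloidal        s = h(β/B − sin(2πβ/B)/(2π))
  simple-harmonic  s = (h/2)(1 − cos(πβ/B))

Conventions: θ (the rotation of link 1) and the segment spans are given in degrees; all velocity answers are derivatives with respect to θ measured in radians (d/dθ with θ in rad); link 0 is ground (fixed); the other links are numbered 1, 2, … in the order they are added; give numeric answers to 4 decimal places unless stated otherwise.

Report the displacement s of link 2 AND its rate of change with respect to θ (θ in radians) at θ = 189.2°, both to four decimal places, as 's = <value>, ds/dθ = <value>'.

segment 1 (0° to 127.2°, simple-harmonic, h = 17) is passed completely: s = 0.0000 + (17) = 17.0000
segment 2 (127.2° to 179°, cycloidal, h = 12) is passed completely: s = 17.0000 + (12) = 29.0000
θ = 189.2° falls in segment 3 (179° to 206.3°, cycloidal, h = 20): β = 189.2 − 179 = 10.2°, B = 27.3°; Δs = 20·(0.3736 − sin(2π·0.3736)/(2π)) = 5.2024; s = 29.0000 + 5.2024 = 34.2024
velocity in seg [179°–206.3°] (cycloidal), θ in radians: β = 10.2° = 0.1780 rad, B = 27.3° = 0.4765 rad; ds/dθ = (h/B)(1 − cos(2πβ/B)) = (20/0.4765)(1 − cos(2π·0.3736)) = 71.398418 mm/rad

s = 34.2024, ds/dθ = 71.3984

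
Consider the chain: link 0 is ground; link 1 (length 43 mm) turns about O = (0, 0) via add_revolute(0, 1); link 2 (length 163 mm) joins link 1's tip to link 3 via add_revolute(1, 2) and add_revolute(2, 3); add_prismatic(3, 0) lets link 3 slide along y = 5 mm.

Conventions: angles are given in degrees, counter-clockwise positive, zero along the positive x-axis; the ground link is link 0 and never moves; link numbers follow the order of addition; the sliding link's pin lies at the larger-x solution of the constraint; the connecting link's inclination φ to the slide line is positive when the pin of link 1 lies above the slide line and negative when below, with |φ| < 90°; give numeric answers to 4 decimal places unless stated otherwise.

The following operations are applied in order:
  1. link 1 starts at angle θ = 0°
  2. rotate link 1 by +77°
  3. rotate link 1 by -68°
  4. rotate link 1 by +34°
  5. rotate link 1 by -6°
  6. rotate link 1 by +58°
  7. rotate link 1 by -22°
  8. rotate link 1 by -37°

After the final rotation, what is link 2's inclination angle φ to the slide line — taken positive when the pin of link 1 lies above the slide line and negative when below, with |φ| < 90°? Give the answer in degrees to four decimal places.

geometry: r = 43 mm, L = 163 mm, e = 5 mm; θ starts at 0°
rotate link 1 by +77°: θ ← 0° +77° = 77°
rotate link 1 by -68°: θ ← 77° -68° = 9°
rotate link 1 by +34°: θ ← 9° +34° = 43°
rotate link 1 by -6°: θ ← 43° -6° = 37°
rotate link 1 by +58°: θ ← 37° +58° = 95°
rotate link 1 by -22°: θ ← 95° -22° = 73°
rotate link 1 by -37°: θ ← 73° -37° = 36°
h = r sin θ − e = 25.274766 − 5 = 20.274766
sin φ = h / L = 20.274766 / 163 = 0.12438507
φ = arcsin(0.12438507) = 7.145246°

7.1452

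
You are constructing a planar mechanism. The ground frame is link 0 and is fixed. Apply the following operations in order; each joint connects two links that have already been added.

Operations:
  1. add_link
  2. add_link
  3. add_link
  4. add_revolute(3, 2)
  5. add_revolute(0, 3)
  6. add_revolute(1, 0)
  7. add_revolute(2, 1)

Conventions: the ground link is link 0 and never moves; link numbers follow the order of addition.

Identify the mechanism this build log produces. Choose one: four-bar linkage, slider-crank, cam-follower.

links: 4 (incl. ground); joints: 4 revolute, 0 prismatic, 0 higher (cam) pair, forming one closed loop
4 links in a single 4R loop → four-bar linkage

four-bar linkage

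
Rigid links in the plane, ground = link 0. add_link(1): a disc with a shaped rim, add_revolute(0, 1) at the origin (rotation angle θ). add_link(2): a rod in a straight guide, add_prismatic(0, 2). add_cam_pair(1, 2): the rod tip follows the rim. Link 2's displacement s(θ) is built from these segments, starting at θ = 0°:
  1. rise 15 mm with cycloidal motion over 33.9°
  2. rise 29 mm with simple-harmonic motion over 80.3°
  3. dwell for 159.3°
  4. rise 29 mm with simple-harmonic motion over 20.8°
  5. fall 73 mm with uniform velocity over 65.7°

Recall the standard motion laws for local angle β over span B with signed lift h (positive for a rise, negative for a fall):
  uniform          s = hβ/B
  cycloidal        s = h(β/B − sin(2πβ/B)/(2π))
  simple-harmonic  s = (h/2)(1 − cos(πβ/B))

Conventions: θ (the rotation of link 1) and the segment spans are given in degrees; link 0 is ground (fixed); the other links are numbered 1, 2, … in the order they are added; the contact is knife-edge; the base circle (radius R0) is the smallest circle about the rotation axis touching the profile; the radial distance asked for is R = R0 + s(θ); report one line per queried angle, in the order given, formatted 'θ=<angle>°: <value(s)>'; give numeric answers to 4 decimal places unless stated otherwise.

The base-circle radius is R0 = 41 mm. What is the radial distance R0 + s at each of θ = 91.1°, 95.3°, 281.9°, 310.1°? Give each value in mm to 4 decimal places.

segment 1 (0° to 33.9°, cycloidal, h = 15) is passed completely: s = 0.0000 + (15) = 15.0000
θ = 91.1° falls in segment 2 (33.9° to 114.2°, simple-harmonic, h = 29): β = 91.1 − 33.9 = 57.2°, B = 80.3°; Δs = 29/2·(1 − cos(π·0.7123)) = 23.4707; s = 15.0000 + 23.4707 = 38.4707
θ = 95.3° falls in segment 2 (33.9° to 114.2°, simple-harmonic, h = 29): β = 95.3 − 33.9 = 61.4°, B = 80.3°; Δs = 29/2·(1 − cos(π·0.7646)) = 25.2134; s = 15.0000 + 25.2134 = 40.2134
segment 2 (33.9° to 114.2°, simple-harmonic, h = 29) is passed completely: s = 15.0000 + (29) = 44.0000
segment 3 (114.2° to 273.5°, dwell): s unchanged at 44.0000
θ = 281.9° falls in segment 4 (273.5° to 294.3°, simple-harmonic, h = 29): β = 281.9 − 273.5 = 8.4°, B = 20.8°; Δs = 29/2·(1 − cos(π·0.4038)) = 10.1862; s = 44.0000 + 10.1862 = 54.1862
segment 4 (273.5° to 294.3°, simple-harmonic, h = 29) is passed completely: s = 44.0000 + (29) = 73.0000
θ = 310.1° falls in segment 5 (294.3° to 360°, uniform, h = -73): β = 310.1 − 294.3 = 15.8°, B = 65.7°; Δs = -73·15.8/65.7 = -17.5556; s = 73.0000 − 17.5556 = 55.4444
θ=91.1°: R = R0 + s = 41 + 38.4707 = 79.4707
θ=95.3°: R = R0 + s = 41 + 40.2134 = 81.2134
θ=281.9°: R = R0 + s = 41 + 54.1862 = 95.1862
θ=310.1°: R = R0 + s = 41 + 55.4444 = 96.4444

θ=91.1°: 79.4707
θ=95.3°: 81.2134
θ=281.9°: 95.1862
θ=310.1°: 96.4444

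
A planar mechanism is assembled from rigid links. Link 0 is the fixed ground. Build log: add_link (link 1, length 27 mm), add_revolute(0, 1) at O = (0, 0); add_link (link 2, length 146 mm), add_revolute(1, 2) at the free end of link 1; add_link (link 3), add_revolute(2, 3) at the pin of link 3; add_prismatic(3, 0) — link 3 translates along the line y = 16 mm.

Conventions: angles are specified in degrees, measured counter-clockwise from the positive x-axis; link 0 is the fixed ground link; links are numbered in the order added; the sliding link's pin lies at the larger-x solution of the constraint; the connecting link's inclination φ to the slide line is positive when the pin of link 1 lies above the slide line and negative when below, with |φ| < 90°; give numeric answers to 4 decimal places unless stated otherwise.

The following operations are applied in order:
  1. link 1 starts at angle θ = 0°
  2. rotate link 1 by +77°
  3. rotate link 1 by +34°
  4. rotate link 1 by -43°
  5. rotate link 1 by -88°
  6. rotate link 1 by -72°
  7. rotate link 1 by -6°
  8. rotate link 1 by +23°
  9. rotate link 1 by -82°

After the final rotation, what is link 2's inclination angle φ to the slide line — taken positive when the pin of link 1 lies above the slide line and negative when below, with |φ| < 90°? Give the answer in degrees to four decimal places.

geometry: r = 27 mm, L = 146 mm, e = 16 mm; θ starts at 0°
rotate link 1 by +77°: θ ← 0° +77° = 77°
rotate link 1 by +34°: θ ← 77° +34° = 111°
rotate link 1 by -43°: θ ← 111° -43° = 68°
rotate link 1 by -88°: θ ← 68° -88° = -20°
rotate link 1 by -72°: θ ← -20° -72° = -92°
rotate link 1 by -6°: θ ← -92° -6° = -98°
rotate link 1 by +23°: θ ← -98° +23° = -75°
rotate link 1 by -82°: θ ← -75° -82° = -157°
h = r sin θ − e = -10.549740 − 16 = -26.549740
sin φ = h / L = -26.549740 / 146 = -0.18184754
φ = arcsin(-0.18184754) = -10.477392°

-10.4774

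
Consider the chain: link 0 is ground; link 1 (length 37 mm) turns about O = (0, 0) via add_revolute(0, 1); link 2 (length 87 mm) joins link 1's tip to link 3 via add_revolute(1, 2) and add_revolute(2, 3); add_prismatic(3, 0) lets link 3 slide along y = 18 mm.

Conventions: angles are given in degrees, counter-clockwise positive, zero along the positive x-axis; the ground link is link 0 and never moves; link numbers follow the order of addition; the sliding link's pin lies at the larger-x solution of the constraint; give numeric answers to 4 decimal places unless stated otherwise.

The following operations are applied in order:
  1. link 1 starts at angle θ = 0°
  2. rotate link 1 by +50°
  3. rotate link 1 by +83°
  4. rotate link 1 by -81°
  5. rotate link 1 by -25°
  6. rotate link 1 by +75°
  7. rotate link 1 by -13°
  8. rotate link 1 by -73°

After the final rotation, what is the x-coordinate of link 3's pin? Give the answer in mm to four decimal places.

geometry: r = 37 mm, L = 87 mm, e = 18 mm; θ starts at 0°
rotate link 1 by +50°: θ ← 0° +50° = 50°
rotate link 1 by +83°: θ ← 50° +83° = 133°
rotate link 1 by -81°: θ ← 133° -81° = 52°
rotate link 1 by -25°: θ ← 52° -25° = 27°
rotate link 1 by +75°: θ ← 27° +75° = 102°
rotate link 1 by -13°: θ ← 102° -13° = 89°
rotate link 1 by -73°: θ ← 89° -73° = 16°
crank pin P = (r cos θ, r sin θ) = (35.566683, 10.198582)
h = r sin θ − e = 10.198582 − 18 = -7.801418
x = r cos θ + √(L² − h²) = 35.566683 + 86.649512 = 122.216194

122.2162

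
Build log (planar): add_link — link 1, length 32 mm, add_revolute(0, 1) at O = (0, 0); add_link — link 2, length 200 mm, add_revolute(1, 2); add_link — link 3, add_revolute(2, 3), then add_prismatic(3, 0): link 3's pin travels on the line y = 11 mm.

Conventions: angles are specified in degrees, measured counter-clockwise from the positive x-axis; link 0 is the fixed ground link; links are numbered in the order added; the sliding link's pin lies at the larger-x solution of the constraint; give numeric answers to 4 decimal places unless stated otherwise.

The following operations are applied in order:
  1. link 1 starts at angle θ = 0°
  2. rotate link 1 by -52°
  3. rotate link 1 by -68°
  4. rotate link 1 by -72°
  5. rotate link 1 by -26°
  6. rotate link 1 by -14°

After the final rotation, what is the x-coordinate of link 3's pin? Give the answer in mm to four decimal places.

geometry: r = 32 mm, L = 200 mm, e = 11 mm; θ starts at 0°
rotate link 1 by -52°: θ ← 0° -52° = -52°
rotate link 1 by -68°: θ ← -52° -68° = -120°
rotate link 1 by -72°: θ ← -120° -72° = -192°
rotate link 1 by -26°: θ ← -192° -26° = -218°
rotate link 1 by -14°: θ ← -218° -14° = -232°
crank pin P = (r cos θ, r sin θ) = (-19.701167, 25.216344)
h = r sin θ − e = 25.216344 − 11 = 14.216344
x = r cos θ + √(L² − h²) = -19.701167 + 199.494099 = 179.792932

179.7929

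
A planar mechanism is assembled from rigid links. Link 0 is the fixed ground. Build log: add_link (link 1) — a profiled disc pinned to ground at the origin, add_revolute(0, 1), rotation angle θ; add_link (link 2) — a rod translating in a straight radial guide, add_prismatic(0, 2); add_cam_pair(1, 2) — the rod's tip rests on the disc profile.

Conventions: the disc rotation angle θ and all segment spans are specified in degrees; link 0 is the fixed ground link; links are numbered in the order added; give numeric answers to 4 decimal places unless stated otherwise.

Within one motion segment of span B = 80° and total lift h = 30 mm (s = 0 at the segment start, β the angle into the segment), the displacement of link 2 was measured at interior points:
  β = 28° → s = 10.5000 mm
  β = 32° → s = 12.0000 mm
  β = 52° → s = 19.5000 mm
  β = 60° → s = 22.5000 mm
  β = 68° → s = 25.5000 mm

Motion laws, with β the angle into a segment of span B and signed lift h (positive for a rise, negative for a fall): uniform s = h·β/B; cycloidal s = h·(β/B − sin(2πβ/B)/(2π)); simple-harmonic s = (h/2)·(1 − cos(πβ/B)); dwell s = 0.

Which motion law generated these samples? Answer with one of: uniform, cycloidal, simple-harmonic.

candidates at β/B = r: uniform s = h·r (linear in β); cycloidal s = h·(r − sin(2πr)/(2π)); simple-harmonic s = (h/2)(1 − cos(πr))
β=28°: printed 10.5000 | uniform 10.5000, cycloidal 6.6372, simple-harmonic 8.1901
β=32°: printed 12.0000 | uniform 12.0000, cycloidal 9.1935, simple-harmonic 10.3647
β=52°: printed 19.5000 | uniform 19.5000, cycloidal 23.3628, simple-harmonic 21.8099
β=60°: printed 22.5000 | uniform 22.5000, cycloidal 27.2746, simple-harmonic 25.6066
β=68°: printed 25.5000 | uniform 25.5000, cycloidal 29.3628, simple-harmonic 28.3651
only one law matches every sample → uniform

uniform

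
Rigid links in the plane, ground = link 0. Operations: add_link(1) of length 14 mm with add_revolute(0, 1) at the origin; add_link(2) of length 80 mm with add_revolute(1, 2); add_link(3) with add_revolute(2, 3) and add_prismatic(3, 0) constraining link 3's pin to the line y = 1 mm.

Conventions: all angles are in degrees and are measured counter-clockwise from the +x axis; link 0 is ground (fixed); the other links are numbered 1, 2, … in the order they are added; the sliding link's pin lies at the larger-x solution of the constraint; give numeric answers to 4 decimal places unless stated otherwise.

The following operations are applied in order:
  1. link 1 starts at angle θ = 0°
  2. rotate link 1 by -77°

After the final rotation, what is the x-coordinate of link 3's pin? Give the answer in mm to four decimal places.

geometry: r = 14 mm, L = 80 mm, e = 1 mm; θ starts at 0°
rotate link 1 by -77°: θ ← 0° -77° = -77°
crank pin P = (r cos θ, r sin θ) = (3.149315, -13.641181)
h = r sin θ − e = -13.641181 − 1 = -14.641181
x = r cos θ + √(L² − h²) = 3.149315 + 78.648813 = 81.798128

81.7981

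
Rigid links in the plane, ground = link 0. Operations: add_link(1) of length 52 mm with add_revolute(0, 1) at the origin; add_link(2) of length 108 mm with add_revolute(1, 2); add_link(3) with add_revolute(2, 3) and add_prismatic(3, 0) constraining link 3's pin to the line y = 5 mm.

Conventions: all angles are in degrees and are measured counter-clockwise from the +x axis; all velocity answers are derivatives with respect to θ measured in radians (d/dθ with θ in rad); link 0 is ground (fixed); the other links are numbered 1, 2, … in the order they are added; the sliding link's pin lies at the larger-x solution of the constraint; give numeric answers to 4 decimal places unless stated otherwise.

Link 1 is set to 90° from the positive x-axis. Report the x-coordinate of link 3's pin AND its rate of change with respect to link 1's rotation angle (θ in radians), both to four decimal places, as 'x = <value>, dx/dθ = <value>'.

geometry: r = 52 mm, L = 108 mm, e = 5 mm
crank pin P = (r cos θ, r sin θ) = (0.000000, 52.000000)
h = r sin θ − e = 52.000000 − 5 = 47.000000
x = r cos θ + √(L² − h²) = 0.000000 + 97.236824 = 97.236824
dx/dθ = −r sin θ − h·r cos θ/√(L² − h²) (θ in radians; h = 47.000000) = -52.000000

x = 97.2368, dx/dθ = -52.0000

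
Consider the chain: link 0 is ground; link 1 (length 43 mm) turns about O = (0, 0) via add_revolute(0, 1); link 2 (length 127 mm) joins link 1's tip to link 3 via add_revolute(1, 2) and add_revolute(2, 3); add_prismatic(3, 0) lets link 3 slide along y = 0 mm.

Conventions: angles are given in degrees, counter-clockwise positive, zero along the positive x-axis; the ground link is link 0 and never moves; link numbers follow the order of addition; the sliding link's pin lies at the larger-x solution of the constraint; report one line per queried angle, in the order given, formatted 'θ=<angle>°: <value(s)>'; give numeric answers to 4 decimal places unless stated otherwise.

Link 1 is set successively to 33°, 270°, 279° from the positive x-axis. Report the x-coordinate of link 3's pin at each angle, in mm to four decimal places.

geometry: r = 43 mm, L = 127 mm, e = 0 mm
θ=33°: crank pin P = (r cos θ, r sin θ) = (36.062834, 23.419479)
θ=33°: h = r sin θ − e = 23.419479 − 0 = 23.419479
θ=33°: x = r cos θ + √(L² − h²) = 36.062834 + 124.821985 = 160.884820
θ=270°: crank pin P = (r cos θ, r sin θ) = (-0.000000, -43.000000)
θ=270°: h = r sin θ − e = -43.000000 − 0 = -43.000000
θ=270°: x = r cos θ + √(L² − h²) = -0.000000 + 119.498954 = 119.498954
θ=279°: crank pin P = (r cos θ, r sin θ) = (6.726682, -42.470599)
θ=279°: h = r sin θ − e = -42.470599 − 0 = -42.470599
θ=279°: x = r cos θ + √(L² − h²) = 6.726682 + 119.688129 = 126.414811

θ=33°: 160.8848
θ=270°: 119.4990
θ=279°: 126.4148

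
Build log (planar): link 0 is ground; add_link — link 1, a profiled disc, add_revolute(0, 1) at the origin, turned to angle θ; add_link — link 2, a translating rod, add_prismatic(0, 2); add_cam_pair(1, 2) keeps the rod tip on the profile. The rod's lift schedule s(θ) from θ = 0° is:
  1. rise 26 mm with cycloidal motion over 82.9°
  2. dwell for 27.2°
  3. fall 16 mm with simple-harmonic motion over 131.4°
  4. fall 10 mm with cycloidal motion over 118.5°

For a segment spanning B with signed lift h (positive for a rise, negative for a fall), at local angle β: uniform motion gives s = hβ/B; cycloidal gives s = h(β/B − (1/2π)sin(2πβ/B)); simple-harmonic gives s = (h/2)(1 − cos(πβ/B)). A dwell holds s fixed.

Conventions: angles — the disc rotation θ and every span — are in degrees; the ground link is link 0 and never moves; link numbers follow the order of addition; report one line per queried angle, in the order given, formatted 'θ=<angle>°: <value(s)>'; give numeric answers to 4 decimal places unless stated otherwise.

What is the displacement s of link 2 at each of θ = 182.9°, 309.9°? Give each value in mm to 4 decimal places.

seg 1 [0°–82.9°] cycloidal, h=26: full span → s += 26 → s = 26.0000
seg 2 [82.9°–110.1°] dwell: s stays 26.0000
seg 3 [110.1°–241.5°] simple-harmonic, h=-16: θ=182.9° here. β=72.8, B=131.4. -16/2·(1 − cos(π·0.5540)) = -9.3515 → s = 16.6485
seg 3 [110.1°–241.5°] simple-harmonic, h=-16: full span → s += -16 → s = 10.0000
seg 4 [241.5°–360°] cycloidal, h=-10: θ=309.9° here. β=68.4, B=118.5. -10·(0.5772 − sin(2π·0.5772)/(2π)) = -6.5144 → s = 3.4856

θ=182.9°: 16.6485
θ=309.9°: 3.4856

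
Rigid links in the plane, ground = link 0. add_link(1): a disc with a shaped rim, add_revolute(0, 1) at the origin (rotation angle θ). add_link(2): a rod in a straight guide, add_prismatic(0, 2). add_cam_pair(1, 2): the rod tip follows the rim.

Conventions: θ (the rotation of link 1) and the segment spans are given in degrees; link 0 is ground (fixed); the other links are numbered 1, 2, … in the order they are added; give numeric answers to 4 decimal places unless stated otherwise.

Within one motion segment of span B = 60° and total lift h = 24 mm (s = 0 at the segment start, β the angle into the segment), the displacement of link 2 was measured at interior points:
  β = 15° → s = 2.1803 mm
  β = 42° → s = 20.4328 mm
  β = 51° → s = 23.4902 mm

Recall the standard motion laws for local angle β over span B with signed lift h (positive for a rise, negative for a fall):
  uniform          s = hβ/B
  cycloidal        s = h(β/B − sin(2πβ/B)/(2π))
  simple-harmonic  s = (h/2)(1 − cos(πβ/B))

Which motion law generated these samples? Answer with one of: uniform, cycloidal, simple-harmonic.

candidates at β/B = r: uniform s = h·r (linear in β); cycloidal s = h·(r − sin(2πr)/(2π)); simple-harmonic s = (h/2)(1 − cos(πr))
β=15°: printed 2.1803 | uniform 6.0000, cycloidal 2.1803, simple-harmonic 3.5147
β=42°: printed 20.4328 | uniform 16.8000, cycloidal 20.4328, simple-harmonic 19.0534
β=51°: printed 23.4902 | uniform 20.4000, cycloidal 23.4902, simple-harmonic 22.6921
only one law matches every sample → cycloidal

cycloidal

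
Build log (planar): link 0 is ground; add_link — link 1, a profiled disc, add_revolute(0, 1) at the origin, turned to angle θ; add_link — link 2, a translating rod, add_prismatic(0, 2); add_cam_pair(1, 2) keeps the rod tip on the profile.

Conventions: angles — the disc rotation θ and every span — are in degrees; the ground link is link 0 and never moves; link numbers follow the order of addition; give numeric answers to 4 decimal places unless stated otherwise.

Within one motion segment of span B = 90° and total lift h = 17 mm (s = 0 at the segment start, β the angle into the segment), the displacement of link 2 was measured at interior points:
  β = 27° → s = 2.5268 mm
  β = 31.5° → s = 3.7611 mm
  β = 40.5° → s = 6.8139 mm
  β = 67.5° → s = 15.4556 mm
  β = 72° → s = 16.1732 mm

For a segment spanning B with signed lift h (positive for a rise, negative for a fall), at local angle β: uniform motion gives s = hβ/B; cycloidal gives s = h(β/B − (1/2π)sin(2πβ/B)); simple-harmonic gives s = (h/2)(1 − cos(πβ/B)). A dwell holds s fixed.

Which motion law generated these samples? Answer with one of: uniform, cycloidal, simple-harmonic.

candidates at β/B = r: uniform s = h·r (linear in β); cycloidal s = h·(r − sin(2πr)/(2π)); simple-harmonic s = (h/2)(1 − cos(πr))
β=27°: printed 2.5268 | uniform 5.1000, cycloidal 2.5268, simple-harmonic 3.5038
β=31.5°: printed 3.7611 | uniform 5.9500, cycloidal 3.7611, simple-harmonic 4.6411
β=40.5°: printed 6.8139 | uniform 7.6500, cycloidal 6.8139, simple-harmonic 7.1703
β=67.5°: printed 15.4556 | uniform 12.7500, cycloidal 15.4556, simple-harmonic 14.5104
β=72°: printed 16.1732 | uniform 13.6000, cycloidal 16.1732, simple-harmonic 15.3766
only one law matches every sample → cycloidal

cycloidal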